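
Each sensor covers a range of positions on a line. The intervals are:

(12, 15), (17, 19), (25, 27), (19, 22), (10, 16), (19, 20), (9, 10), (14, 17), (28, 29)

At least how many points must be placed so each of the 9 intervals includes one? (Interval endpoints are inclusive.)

5

Sorted: [9,10] [12,15] [10,16] [14,17] [17,19] [19,20] [19,22] [25,27] [28,29]
{[9,10]} hit by 10; {[12,15],[10,16],[14,17]} hit by 15; {[17,19],[19,20],[19,22]} hit by 19; {[25,27]} hit by 27; {[28,29]} hit by 29.
Points: 10, 15, 19, 27, 29 (5 total).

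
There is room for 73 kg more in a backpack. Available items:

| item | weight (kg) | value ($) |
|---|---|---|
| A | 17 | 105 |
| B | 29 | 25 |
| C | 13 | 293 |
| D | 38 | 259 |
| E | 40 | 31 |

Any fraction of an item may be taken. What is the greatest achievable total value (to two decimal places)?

661.31

Ratios (sorted): C 22.54, D 6.82, A 6.18, B 0.86, E 0.78
take C (13 @ 293); take D (38 @ 259); take A (17 @ 105); take 5/29 of B → 4.31. Capacity used 73/73.
Total value = 661.31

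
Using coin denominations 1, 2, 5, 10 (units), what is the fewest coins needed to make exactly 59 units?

Use the largest denomination that fits, subtract, and repeat.
59 = 5×10 + 1×5 + 2×2
Total coins = 5 + 1 + 2 = 8

8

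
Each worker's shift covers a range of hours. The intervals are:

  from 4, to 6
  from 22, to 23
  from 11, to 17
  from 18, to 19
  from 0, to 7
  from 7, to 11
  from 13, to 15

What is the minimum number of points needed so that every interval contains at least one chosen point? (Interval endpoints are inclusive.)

5

By right end: [4,6]  [0,7]  [7,11]  [13,15]  [11,17]  [18,19]  [22,23]
[4,6] uncovered → point at 6; [7,11] uncovered → point at 11; [13,15] uncovered → point at 15; [18,19] uncovered → point at 19; [22,23] uncovered → point at 23.
Points: 6, 11, 15, 19, 23 (5 total).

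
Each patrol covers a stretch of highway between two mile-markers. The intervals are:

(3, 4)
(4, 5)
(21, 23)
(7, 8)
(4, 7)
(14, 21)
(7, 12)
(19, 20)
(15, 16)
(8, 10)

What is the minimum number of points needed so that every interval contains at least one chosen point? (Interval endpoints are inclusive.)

By right end: [3,4]  [4,5]  [4,7]  [7,8]  [8,10]  [7,12]  [15,16]  [19,20]  [14,21]  [21,23]
[3,4] uncovered → point at 4; [7,8] uncovered → point at 8; [15,16] uncovered → point at 16; [19,20] uncovered → point at 20; [21,23] uncovered → point at 23.
Points: 4, 8, 16, 20, 23 (5 total).

5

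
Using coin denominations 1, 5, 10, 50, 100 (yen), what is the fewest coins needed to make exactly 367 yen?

367 − 3×100→67 − 1×50→17 − 1×10→7 − 1×5→2 − 2×1→0
Total coins = 3 + 1 + 1 + 1 + 2 = 8

8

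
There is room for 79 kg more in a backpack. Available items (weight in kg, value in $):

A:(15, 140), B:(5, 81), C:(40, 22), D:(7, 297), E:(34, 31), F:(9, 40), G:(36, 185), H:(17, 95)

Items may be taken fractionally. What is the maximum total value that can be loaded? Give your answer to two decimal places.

792.86

Greedy by value/weight ratio, highest first.
Ratios (sorted): D 42.43, B 16.20, A 9.33, H 5.59, G 5.14, F 4.44, E 0.91, C 0.55
take D (7 @ 297); take B (5 @ 81); take A (15 @ 140); take H (17 @ 95); take 35/36 of G → 179.86. Capacity used 79/79.
Total value = 792.86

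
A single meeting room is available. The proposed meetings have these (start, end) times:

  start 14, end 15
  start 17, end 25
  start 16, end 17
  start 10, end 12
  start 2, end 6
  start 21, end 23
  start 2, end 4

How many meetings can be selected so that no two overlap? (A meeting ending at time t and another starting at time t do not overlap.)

5

Sorted by end: (2,4)  (2,6)  (10,12)  (14,15)  (16,17)  (21,23)  (17,25)
take (2,4); take (10,12); take (14,15); take (16,17); take (21,23).
Selected 5 meetings.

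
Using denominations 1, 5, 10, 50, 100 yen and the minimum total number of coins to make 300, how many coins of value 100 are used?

Greedy: take as many of the largest coin as possible, then repeat with the remainder.
300 − 3×100→0
Count of 100: 3

3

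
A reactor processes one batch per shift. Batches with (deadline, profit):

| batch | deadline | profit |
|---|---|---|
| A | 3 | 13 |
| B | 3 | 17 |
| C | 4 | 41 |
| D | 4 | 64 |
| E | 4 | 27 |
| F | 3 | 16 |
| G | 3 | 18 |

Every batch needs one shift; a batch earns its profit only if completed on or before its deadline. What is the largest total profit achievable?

Take jobs in profit order; each goes to the latest open slot no later than its deadline.
Profit order: D=64 C=41 E=27 G=18 B=17 F=16 A=13
Assign: D→slot 4, C→slot 3, E→slot 2, G→slot 1, B skipped, F skipped, A skipped.
Slots: [1:G] [2:E] [3:C] [4:D]
Profit = 18 + 27 + 41 + 64 = 150

150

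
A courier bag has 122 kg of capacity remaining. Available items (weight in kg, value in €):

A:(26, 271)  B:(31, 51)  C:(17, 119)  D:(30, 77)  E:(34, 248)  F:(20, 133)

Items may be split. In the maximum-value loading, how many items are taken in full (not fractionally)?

4

Sort by value per unit weight and fill in that order.
Order: A (271/26=10.42) > E (248/34=7.29) > C (119/17=7.00) > F (133/20=6.65) > D (77/30=2.57) > B (51/31=1.65)
Fill: take A (26 @ 271) → take E (34 @ 248) → take C (17 @ 119) → take F (20 @ 133) → take 25/30 of D → 64.17; 122/122 used.
4 item(s) taken whole; one partial (take 25/30 of D).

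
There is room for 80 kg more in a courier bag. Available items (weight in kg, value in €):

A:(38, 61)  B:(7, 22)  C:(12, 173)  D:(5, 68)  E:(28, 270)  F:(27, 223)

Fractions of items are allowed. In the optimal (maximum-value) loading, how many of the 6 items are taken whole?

Ratios (sorted): C 14.42, D 13.60, E 9.64, F 8.26, B 3.14, A 1.61
take C (12 @ 173); take D (5 @ 68); take E (28 @ 270); take F (27 @ 223); take B (7 @ 22); take 1/38 of A → 1.61. Capacity used 80/80.
5 item(s) taken whole; one partial (take 1/38 of A).

5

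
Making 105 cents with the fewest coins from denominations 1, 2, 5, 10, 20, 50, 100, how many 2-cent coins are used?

0

Greedy: take as many of the largest coin as possible, then repeat with the remainder.
105 = 1×100 + 1×5
Count of 2: 0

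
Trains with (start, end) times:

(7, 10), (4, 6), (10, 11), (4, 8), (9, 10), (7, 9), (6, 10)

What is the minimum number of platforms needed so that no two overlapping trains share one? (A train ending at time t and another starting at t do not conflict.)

4

Events (time:±→running): 4:+→1 4:+→2 6:-→1 6:+→2 7:+→3 7:+→4 … peak 4.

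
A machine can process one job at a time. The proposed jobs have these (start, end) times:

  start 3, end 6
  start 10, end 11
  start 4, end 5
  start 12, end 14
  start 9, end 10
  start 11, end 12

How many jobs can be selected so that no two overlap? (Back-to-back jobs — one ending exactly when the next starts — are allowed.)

5

Sorted by end: (4,5)  (3,6)  (9,10)  (10,11)  (11,12)  (12,14)
take (4,5); take (9,10); take (10,11); take (11,12); take (12,14).
Selected 5 jobs.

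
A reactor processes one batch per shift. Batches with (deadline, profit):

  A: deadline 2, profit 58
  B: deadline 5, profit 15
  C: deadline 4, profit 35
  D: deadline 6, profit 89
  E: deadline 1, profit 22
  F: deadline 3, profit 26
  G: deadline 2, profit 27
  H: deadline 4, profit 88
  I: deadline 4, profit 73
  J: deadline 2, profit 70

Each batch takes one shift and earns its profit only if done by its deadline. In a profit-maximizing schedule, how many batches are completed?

6

Sort by profit descending; place each in the latest free slot ≤ its deadline.
Profit order: D=89 H=88 I=73 J=70 A=58 C=35 G=27 F=26 E=22 B=15
Assign: D→slot 6, H→slot 4, I→slot 3, J→slot 2, A→slot 1, C skipped, G skipped, F skipped, E skipped, B→slot 5.
Slots: [1:A] [2:J] [3:I] [4:H] [5:B] [6:D]
6 of 10 scheduled.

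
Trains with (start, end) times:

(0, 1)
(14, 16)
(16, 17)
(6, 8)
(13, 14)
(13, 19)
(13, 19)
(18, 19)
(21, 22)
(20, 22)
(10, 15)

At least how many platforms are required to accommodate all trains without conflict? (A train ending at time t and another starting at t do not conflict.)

Events (time:±→running): 0:+→1 1:-→0 6:+→1 8:-→0 10:+→1 13:+→2 13:+→3 13:+→4 … peak 4.

4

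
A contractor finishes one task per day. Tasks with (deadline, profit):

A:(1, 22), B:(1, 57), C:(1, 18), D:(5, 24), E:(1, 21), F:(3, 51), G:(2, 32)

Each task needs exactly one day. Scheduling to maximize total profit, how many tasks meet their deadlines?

4

Sort by profit descending; place each in the latest free slot ≤ its deadline.
Profit order: B=57 F=51 G=32 D=24 A=22 E=21 C=18
Assign: B→slot 1, F→slot 3, G→slot 2, D→slot 5, A skipped, E skipped, C skipped.
Slots: [1:B] [2:G] [3:F] [5:D]
4 of 7 scheduled.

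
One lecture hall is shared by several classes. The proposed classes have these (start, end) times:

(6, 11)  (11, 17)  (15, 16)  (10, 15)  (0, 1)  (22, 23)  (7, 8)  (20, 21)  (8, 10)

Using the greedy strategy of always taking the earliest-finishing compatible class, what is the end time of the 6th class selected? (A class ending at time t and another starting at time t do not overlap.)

21

Sort by end time and greedily take each interval whose start is ≥ the last chosen end.
Sorted by end: (0,1)  (7,8)  (8,10)  (6,11)  (10,15)  (15,16)  (11,17)  (20,21)  (22,23)
take (0,1); take (7,8); take (8,10); skip (6,11); take (10,15); take (15,16); take (20,21); take (22,23).
Selected: (0,1) (7,8) (8,10) (10,15) (15,16) (20,21) (22,23)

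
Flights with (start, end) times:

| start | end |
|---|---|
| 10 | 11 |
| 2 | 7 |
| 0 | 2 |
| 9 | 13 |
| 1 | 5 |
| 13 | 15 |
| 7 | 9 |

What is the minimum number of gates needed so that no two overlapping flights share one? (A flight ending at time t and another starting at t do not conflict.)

starts: [0, 1, 2, 7, 9, 10, 13]
ends:   [2, 5, 7, 9, 11, 13, 15]
s0→1 s1→2  — peak 2.

2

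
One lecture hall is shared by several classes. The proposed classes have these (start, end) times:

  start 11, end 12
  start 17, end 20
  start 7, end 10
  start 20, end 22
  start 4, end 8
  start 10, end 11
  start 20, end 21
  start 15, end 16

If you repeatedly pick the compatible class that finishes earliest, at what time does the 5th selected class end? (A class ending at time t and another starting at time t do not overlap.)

20

Greedy by earliest finish: after sorting by end time, pick each interval compatible with the last pick.
By end time: (4,8), (7,10), (10,11), (11,12), (15,16), (17,20), (20,21), (20,22).
Pick (4,8); next start ≥ 8 → (10,11); next start ≥ 11 → (11,12); next start ≥ 12 → (15,16); next start ≥ 16 → (17,20); next start ≥ 20 → (20,21).
Selected: (4,8) (10,11) (11,12) (15,16) (17,20) (20,21)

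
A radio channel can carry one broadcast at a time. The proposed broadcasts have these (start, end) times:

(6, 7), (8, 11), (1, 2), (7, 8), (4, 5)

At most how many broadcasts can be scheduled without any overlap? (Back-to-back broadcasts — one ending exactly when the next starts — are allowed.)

Order by finish time; keep every interval that doesn't clash with the previous kept one.
By end time: (1,2), (4,5), (6,7), (7,8), (8,11).
Pick (1,2); next start ≥ 2 → (4,5); next start ≥ 5 → (6,7); next start ≥ 7 → (7,8); next start ≥ 8 → (8,11).
Selected 5 broadcasts.

5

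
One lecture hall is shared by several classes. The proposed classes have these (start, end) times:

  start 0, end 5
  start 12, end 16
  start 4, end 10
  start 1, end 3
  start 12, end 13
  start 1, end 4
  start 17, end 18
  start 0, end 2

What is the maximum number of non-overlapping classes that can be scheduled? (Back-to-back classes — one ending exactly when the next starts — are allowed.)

4

Sort by end time and greedily take each interval whose start is ≥ the last chosen end.
By end time: (0,2), (1,3), (1,4), (0,5), (4,10), (12,13), (12,16), (17,18).
Pick (0,2); next start ≥ 2 → (4,10); next start ≥ 10 → (12,13); next start ≥ 13 → (17,18).
Selected 4 classes.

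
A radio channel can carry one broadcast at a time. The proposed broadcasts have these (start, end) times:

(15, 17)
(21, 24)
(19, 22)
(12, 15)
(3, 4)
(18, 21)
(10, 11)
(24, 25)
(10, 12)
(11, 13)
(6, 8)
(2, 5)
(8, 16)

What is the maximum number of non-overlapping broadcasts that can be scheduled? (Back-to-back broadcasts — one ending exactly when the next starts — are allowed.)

Sorted by end: (3,4)  (2,5)  (6,8)  (10,11)  (10,12)  (11,13)  (12,15)  (8,16)  (15,17)  (18,21)  (19,22)  (21,24)  (24,25)
take (3,4); take (6,8); take (10,11); take (11,13); take (15,17); take (18,21); take (21,24); take (24,25).
Selected 8 broadcasts.

8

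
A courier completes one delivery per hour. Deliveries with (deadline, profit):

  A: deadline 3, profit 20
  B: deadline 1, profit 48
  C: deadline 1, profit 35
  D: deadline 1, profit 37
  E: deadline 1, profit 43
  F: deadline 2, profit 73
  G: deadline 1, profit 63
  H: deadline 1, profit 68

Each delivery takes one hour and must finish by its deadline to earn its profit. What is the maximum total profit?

161

Take jobs in profit order; each goes to the latest open slot no later than its deadline.
Profit order: F=73 H=68 G=63 B=48 E=43 D=37 C=35 A=20
Assign: F→slot 2, H→slot 1, G skipped, B skipped, E skipped, D skipped, C skipped, A→slot 3.
Slots: [1:H] [2:F] [3:A]
Profit = 68 + 73 + 20 = 161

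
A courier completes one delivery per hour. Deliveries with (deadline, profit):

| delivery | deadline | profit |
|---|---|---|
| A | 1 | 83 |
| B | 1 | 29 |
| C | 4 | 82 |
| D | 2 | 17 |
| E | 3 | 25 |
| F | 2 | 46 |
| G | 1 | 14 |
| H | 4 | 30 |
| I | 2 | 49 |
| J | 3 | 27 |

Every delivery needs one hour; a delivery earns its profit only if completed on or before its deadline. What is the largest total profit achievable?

244

Profit order: A=83 C=82 I=49 F=46 H=30 B=29 J=27 E=25 D=17 G=14
Assign: A→slot 1, C→slot 4, I→slot 2, F skipped, H→slot 3, B skipped, J skipped, E skipped, D skipped, G skipped.
Slots: [1:A] [2:I] [3:H] [4:C]
Profit = 83 + 49 + 30 + 82 = 244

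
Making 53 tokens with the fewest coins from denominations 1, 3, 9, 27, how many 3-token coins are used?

2

Use the largest denomination that fits, subtract, and repeat.
53 = 1×27 + 2×9 + 2×3 + 2×1
Count of 3: 2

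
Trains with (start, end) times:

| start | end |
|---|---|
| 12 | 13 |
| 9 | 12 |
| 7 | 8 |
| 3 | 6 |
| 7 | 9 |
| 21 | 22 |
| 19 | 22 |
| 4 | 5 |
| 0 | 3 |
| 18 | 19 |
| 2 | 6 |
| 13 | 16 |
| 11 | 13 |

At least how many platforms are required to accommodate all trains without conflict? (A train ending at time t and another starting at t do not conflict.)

3

starts: [0, 2, 3, 4, 7, 7, 9, 11, 12, 13, 18, 19, 21]
ends:   [3, 5, 6, 6, 8, 9, 12, 13, 13, 16, 19, 22, 22]
s0→1 s2→2 e3→1 s3→2 s4→3  — peak 3.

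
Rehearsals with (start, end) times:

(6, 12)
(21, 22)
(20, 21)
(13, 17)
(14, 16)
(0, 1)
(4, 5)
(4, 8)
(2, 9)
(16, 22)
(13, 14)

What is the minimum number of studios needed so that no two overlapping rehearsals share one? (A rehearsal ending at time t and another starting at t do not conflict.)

The answer is the maximum number of intervals overlapping at any instant.
starts: [0, 2, 4, 4, 6, 13, 13, 14, 16, 20, 21]
ends:   [1, 5, 8, 9, 12, 14, 16, 17, 21, 22, 22]
s0→1 e1→0 s2→1 s4→2 s4→3  — peak 3.

3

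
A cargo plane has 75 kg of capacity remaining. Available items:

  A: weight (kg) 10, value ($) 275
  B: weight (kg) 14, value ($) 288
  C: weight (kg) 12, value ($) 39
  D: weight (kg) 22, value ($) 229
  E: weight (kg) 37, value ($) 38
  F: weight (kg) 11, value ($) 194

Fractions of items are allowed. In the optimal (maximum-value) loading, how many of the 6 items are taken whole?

Greedy by value/weight ratio, highest first.
Ratios (sorted): A 27.50, B 20.57, F 17.64, D 10.41, C 3.25, E 1.03
take A (10 @ 275); take B (14 @ 288); take F (11 @ 194); take D (22 @ 229); take C (12 @ 39); take 6/37 of E → 6.16. Capacity used 75/75.
5 item(s) taken whole; one partial (take 6/37 of E).

5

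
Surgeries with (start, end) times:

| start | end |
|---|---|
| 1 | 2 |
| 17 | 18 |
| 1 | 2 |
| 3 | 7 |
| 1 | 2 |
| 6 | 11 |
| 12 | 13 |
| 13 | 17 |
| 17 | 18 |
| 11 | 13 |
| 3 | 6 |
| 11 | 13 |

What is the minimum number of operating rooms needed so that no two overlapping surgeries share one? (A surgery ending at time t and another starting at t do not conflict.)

starts: [1, 1, 1, 3, 3, 6, 11, 11, 12, 13, 17, 17]
ends:   [2, 2, 2, 6, 7, 11, 13, 13, 13, 17, 18, 18]
s1→1 s1→2 s1→3  — peak 3.

3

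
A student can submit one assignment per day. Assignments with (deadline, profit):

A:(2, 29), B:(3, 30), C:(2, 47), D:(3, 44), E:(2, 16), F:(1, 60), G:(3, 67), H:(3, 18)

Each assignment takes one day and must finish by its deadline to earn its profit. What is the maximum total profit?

Sort by profit descending; place each in the latest free slot ≤ its deadline.
Profit order: G=67 F=60 C=47 D=44 B=30 A=29 H=18 E=16
Assign: G→slot 3, F→slot 1, C→slot 2, D skipped, B skipped, A skipped, H skipped, E skipped.
Slots: [1:F] [2:C] [3:G]
Profit = 60 + 47 + 67 = 174

174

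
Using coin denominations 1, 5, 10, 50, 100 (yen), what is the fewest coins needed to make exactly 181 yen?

181 − 1×100→81 − 1×50→31 − 3×10→1 − 1×1→0
Total coins = 1 + 1 + 3 + 1 = 6

6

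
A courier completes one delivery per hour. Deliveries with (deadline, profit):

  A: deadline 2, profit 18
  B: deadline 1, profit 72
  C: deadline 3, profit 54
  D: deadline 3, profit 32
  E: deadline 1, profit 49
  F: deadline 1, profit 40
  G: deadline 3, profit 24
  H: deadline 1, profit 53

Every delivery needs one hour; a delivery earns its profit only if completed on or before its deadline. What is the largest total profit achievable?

158

Profit order: B=72 C=54 H=53 E=49 F=40 D=32 G=24 A=18
Assign: B→slot 1, C→slot 3, H skipped, E skipped, F skipped, D→slot 2, G skipped, A skipped.
Slots: [1:B] [2:D] [3:C]
Profit = 72 + 32 + 54 = 158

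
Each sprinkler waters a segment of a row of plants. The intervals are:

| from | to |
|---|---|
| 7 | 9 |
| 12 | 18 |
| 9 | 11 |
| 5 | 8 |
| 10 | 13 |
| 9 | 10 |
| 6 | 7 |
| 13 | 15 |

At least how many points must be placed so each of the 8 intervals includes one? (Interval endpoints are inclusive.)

Process intervals by earliest right end; each time one isn't hit yet, stab at its right endpoint.
Sorted: [6,7] [5,8] [7,9] [9,10] [9,11] [10,13] [13,15] [12,18]
{[6,7],[5,8],[7,9]} hit by 7; {[9,10],[9,11],[10,13]} hit by 10; {[13,15],[12,18]} hit by 15.
Points: 7, 10, 15 (3 total).

3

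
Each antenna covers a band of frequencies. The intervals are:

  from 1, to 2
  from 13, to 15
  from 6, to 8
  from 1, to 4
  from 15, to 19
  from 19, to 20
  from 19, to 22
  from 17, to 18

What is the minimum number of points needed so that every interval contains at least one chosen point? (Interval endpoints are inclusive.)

Sort by right endpoint; whenever an interval is uncovered, place a point at its right end.
By right end: [1,2]  [1,4]  [6,8]  [13,15]  [17,18]  [15,19]  [19,20]  [19,22]
[1,2] uncovered → point at 2; [6,8] uncovered → point at 8; [13,15] uncovered → point at 15; [17,18] uncovered → point at 18; [19,20] uncovered → point at 20.
Points: 2, 8, 15, 18, 20 (5 total).

5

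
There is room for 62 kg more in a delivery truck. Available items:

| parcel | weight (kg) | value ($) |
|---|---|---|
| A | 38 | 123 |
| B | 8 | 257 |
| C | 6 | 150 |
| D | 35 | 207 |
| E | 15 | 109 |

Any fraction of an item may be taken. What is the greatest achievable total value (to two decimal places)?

711.17

Order: B (257/8=32.12) > C (150/6=25.00) > E (109/15=7.27) > D (207/35=5.91) > A (123/38=3.24)
Fill: take B (8 @ 257) → take C (6 @ 150) → take E (15 @ 109) → take 33/35 of D → 195.17; 62/62 used.
Total value = 711.17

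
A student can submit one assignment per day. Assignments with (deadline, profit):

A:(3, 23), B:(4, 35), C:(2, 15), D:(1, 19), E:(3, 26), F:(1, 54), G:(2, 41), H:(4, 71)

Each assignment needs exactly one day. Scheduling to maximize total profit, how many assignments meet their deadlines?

Sort by profit descending; place each in the latest free slot ≤ its deadline.
Profit order: H=71 F=54 G=41 B=35 E=26 A=23 D=19 C=15
Assign: H→slot 4, F→slot 1, G→slot 2, B→slot 3, E skipped, A skipped, D skipped, C skipped.
Slots: [1:F] [2:G] [3:B] [4:H]
4 of 8 scheduled.

4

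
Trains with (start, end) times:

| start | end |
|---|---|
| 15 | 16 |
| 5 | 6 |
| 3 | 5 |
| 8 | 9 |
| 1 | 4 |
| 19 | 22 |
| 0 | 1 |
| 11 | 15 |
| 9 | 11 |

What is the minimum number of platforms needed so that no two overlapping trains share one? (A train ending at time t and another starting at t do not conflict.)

2

Events (time:±→running): 0:+→1 1:-→0 1:+→1 3:+→2 … peak 2.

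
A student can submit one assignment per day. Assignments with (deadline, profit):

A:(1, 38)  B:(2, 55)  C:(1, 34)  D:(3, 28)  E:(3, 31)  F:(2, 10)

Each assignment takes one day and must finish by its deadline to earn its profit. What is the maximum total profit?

Take jobs in profit order; each goes to the latest open slot no later than its deadline.
By profit: B(d2,55), A(d1,38), C(d1,34), E(d3,31), D(d3,28), F(d2,10)
B→slot 2; A→slot 1; C skipped; E→slot 3; D skipped; F skipped.
Profit = 38 + 55 + 31 = 124

124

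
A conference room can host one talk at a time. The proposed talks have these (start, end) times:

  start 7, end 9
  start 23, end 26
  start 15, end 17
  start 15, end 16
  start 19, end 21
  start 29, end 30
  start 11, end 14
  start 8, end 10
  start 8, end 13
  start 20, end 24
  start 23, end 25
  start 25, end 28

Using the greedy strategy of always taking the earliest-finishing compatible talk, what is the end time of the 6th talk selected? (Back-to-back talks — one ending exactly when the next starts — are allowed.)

28

By end time: (7,9), (8,10), (8,13), (11,14), (15,16), (15,17), (19,21), (20,24), (23,25), (23,26), (25,28), (29,30).
Pick (7,9); next start ≥ 9 → (11,14); next start ≥ 14 → (15,16); next start ≥ 16 → (19,21); next start ≥ 21 → (23,25); next start ≥ 25 → (25,28); next start ≥ 28 → (29,30).
Selected: (7,9) (11,14) (15,16) (19,21) (23,25) (25,28) (29,30)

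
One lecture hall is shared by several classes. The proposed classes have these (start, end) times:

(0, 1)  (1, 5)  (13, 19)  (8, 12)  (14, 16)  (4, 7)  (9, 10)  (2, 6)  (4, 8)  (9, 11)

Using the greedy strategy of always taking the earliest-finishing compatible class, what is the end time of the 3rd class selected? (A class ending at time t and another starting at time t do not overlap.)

10

Greedy by earliest finish: after sorting by end time, pick each interval compatible with the last pick.
By end time: (0,1), (1,5), (2,6), (4,7), (4,8), (9,10), (9,11), (8,12), (14,16), (13,19).
Pick (0,1); next start ≥ 1 → (1,5); next start ≥ 5 → (9,10); next start ≥ 10 → (14,16).
Selected: (0,1) (1,5) (9,10) (14,16)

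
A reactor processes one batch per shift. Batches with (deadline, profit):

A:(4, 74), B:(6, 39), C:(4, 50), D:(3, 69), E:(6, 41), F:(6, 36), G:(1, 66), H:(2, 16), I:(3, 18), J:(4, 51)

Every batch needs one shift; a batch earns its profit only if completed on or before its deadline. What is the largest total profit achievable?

340

Profit order: A=74 D=69 G=66 J=51 C=50 E=41 B=39 F=36 I=18 H=16
Assign: A→slot 4, D→slot 3, G→slot 1, J→slot 2, C skipped, E→slot 6, B→slot 5, F skipped, I skipped, H skipped.
Slots: [1:G] [2:J] [3:D] [4:A] [5:B] [6:E]
Profit = 66 + 51 + 69 + 74 + 39 + 41 = 340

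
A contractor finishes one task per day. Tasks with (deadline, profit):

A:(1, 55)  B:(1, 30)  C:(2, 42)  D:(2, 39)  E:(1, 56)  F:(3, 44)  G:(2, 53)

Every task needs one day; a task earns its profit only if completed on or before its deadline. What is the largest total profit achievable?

Take jobs in profit order; each goes to the latest open slot no later than its deadline.
Profit order: E=56 A=55 G=53 F=44 C=42 D=39 B=30
Assign: E→slot 1, A skipped, G→slot 2, F→slot 3, C skipped, D skipped, B skipped.
Slots: [1:E] [2:G] [3:F]
Profit = 56 + 53 + 44 = 153

153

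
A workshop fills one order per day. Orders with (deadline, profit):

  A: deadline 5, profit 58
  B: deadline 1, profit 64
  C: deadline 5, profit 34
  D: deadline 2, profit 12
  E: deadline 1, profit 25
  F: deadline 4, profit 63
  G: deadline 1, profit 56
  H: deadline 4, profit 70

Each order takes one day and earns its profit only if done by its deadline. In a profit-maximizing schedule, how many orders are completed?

5

Take jobs in profit order; each goes to the latest open slot no later than its deadline.
Profit order: H=70 B=64 F=63 A=58 G=56 C=34 E=25 D=12
Assign: H→slot 4, B→slot 1, F→slot 3, A→slot 5, G skipped, C→slot 2, E skipped, D skipped.
Slots: [1:B] [2:C] [3:F] [4:H] [5:A]
5 of 8 scheduled.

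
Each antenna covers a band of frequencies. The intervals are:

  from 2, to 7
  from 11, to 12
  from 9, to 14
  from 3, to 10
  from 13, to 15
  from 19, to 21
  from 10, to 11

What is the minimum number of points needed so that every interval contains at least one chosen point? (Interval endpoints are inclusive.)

4

Sort by right endpoint; whenever an interval is uncovered, place a point at its right end.
Sorted: [2,7] [3,10] [10,11] [11,12] [9,14] [13,15] [19,21]
{[2,7],[3,10]} hit by 7; {[10,11],[11,12],[9,14]} hit by 11; {[13,15]} hit by 15; {[19,21]} hit by 21.
Points: 7, 11, 15, 21 (4 total).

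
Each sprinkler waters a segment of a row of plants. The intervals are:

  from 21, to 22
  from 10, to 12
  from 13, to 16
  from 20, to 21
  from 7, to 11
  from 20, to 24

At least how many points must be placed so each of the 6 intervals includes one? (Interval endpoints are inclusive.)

3

By right end: [7,11]  [10,12]  [13,16]  [20,21]  [21,22]  [20,24]
[7,11] uncovered → point at 11; [13,16] uncovered → point at 16; [20,21] uncovered → point at 21.
Points: 11, 16, 21 (3 total).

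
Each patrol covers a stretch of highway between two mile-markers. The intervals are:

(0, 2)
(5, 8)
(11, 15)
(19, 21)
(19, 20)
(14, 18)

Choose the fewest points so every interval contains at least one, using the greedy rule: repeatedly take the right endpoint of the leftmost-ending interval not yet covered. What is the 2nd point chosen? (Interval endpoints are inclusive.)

8

Process intervals by earliest right end; each time one isn't hit yet, stab at its right endpoint.
Sorted: [0,2] [5,8] [11,15] [14,18] [19,20] [19,21]
{[0,2]} hit by 2; {[5,8]} hit by 8; {[11,15],[14,18]} hit by 15; {[19,20],[19,21]} hit by 20.
Points: 2, 8, 15, 20 (4 total).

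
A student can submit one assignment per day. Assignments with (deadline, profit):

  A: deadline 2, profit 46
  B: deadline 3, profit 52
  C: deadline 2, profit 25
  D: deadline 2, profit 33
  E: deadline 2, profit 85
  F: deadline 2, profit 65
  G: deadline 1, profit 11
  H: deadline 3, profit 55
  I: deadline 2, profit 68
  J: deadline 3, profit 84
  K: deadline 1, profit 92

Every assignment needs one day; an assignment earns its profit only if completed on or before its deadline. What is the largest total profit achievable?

261

Take jobs in profit order; each goes to the latest open slot no later than its deadline.
Profit order: K=92 E=85 J=84 I=68 F=65 H=55 B=52 A=46 D=33 C=25 G=11
Assign: K→slot 1, E→slot 2, J→slot 3, I skipped, F skipped, H skipped, B skipped, A skipped, D skipped, C skipped, G skipped.
Slots: [1:K] [2:E] [3:J]
Profit = 92 + 85 + 84 = 261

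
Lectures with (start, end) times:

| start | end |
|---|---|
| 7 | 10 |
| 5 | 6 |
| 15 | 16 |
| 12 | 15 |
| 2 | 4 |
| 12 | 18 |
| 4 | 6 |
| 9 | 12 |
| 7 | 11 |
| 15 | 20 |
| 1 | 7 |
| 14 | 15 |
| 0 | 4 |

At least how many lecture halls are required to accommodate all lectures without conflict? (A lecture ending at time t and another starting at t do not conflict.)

The answer is the maximum number of intervals overlapping at any instant.
Events (time:±→running): 0:+→1 1:+→2 2:+→3 … peak 3.

3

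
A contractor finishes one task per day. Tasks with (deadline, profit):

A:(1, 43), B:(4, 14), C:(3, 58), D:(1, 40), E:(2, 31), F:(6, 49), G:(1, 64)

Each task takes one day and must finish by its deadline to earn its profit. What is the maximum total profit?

216

By profit: G(d1,64), C(d3,58), F(d6,49), A(d1,43), D(d1,40), E(d2,31), B(d4,14)
G→slot 1; C→slot 3; F→slot 6; A skipped; D skipped; E→slot 2; B→slot 4.
Profit = 64 + 31 + 58 + 14 + 49 = 216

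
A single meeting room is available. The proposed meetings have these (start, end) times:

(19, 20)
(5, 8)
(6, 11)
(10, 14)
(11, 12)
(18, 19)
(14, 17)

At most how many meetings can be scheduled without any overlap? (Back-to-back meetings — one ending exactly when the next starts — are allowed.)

Greedy by earliest finish: after sorting by end time, pick each interval compatible with the last pick.
Sorted by end: (5,8)  (6,11)  (11,12)  (10,14)  (14,17)  (18,19)  (19,20)
take (5,8); skip (6,11); take (11,12); take (14,17); take (18,19); take (19,20).
Selected 5 meetings.

5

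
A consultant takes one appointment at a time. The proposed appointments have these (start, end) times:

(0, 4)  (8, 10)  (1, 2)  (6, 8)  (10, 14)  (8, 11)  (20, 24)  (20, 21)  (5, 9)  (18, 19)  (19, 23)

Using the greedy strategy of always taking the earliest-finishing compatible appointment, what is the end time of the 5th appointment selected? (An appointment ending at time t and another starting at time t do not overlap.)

Order by finish time; keep every interval that doesn't clash with the previous kept one.
By end time: (1,2), (0,4), (6,8), (5,9), (8,10), (8,11), (10,14), (18,19), (20,21), (19,23), (20,24).
Pick (1,2); next start ≥ 2 → (6,8); next start ≥ 8 → (8,10); next start ≥ 10 → (10,14); next start ≥ 14 → (18,19); next start ≥ 19 → (20,21).
Selected: (1,2) (6,8) (8,10) (10,14) (18,19) (20,21)

19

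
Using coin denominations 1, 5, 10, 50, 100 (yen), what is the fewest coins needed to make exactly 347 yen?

Use the largest denomination that fits, subtract, and repeat.
347 = 3×100 + 4×10 + 1×5 + 2×1
Total coins = 3 + 4 + 1 + 2 = 10

10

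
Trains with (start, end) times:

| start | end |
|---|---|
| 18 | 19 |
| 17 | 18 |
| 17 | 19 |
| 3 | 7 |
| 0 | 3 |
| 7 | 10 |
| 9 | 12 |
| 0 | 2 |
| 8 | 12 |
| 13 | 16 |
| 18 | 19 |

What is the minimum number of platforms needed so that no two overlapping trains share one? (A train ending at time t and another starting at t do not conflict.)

Count concurrent intervals with a sweep; the peak is the room count.
Events (time:±→running): 0:+→1 0:+→2 2:-→1 3:-→0 3:+→1 7:-→0 7:+→1 8:+→2 9:+→3 … peak 3.

3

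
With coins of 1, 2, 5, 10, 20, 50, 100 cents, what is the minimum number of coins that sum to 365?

Use the largest denomination that fits, subtract, and repeat.
365 − 3×100→65 − 1×50→15 − 1×10→5 − 1×5→0
Total coins = 3 + 1 + 1 + 1 = 6

6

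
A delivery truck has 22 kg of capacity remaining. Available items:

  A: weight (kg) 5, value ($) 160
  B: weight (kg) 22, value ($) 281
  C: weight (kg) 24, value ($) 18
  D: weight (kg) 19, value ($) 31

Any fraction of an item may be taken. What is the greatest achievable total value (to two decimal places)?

Sort by value per unit weight and fill in that order.
Ratios (sorted): A 32.00, B 12.77, D 1.63, C 0.75
take A (5 @ 160); take 17/22 of B → 217.14. Capacity used 22/22.
Total value = 377.14

377.14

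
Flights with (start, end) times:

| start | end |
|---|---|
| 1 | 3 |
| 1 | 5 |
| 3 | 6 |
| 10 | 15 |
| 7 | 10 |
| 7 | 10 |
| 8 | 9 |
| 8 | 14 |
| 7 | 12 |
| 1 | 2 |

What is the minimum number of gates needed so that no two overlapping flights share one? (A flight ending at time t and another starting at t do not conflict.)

Events (time:±→running): 1:+→1 1:+→2 1:+→3 2:-→2 3:-→1 3:+→2 5:-→1 6:-→0 7:+→1 7:+→2 7:+→3 8:+→4 8:+→5 … peak 5.

5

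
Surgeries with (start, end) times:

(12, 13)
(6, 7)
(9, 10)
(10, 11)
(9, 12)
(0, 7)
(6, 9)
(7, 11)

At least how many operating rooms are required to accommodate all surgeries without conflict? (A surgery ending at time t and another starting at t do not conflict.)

The answer is the maximum number of intervals overlapping at any instant.
starts: [0, 6, 6, 7, 9, 9, 10, 12]
ends:   [7, 7, 9, 10, 11, 11, 12, 13]
s0→1 s6→2 s6→3  — peak 3.

3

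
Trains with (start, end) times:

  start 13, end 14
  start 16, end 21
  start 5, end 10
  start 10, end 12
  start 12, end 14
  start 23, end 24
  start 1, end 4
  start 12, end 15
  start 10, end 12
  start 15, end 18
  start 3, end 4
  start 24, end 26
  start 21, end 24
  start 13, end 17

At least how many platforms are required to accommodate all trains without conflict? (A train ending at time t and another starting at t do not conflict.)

Events (time:±→running): 1:+→1 3:+→2 4:-→1 4:-→0 5:+→1 10:-→0 10:+→1 10:+→2 12:-→1 12:-→0 12:+→1 12:+→2 13:+→3 13:+→4 … peak 4.

4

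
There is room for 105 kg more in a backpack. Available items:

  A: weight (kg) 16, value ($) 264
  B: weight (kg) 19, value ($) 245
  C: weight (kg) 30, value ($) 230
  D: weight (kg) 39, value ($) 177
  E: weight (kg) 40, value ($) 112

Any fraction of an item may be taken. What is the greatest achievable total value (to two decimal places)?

918.80

Ratios (sorted): A 16.50, B 12.89, C 7.67, D 4.54, E 2.80
take A (16 @ 264); take B (19 @ 245); take C (30 @ 230); take D (39 @ 177); take 1/40 of E → 2.80. Capacity used 105/105.
Total value = 918.80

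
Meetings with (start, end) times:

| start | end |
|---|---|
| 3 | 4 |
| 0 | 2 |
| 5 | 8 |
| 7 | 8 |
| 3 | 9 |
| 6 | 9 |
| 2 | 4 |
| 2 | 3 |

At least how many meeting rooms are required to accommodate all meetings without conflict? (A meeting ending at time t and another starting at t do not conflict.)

Count concurrent intervals with a sweep; the peak is the room count.
Events (time:±→running): 0:+→1 2:-→0 2:+→1 2:+→2 3:-→1 3:+→2 3:+→3 4:-→2 4:-→1 5:+→2 6:+→3 7:+→4 … peak 4.

4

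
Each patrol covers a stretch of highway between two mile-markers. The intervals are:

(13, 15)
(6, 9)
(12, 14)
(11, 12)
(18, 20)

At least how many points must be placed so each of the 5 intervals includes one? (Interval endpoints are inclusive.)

Sort by right endpoint; whenever an interval is uncovered, place a point at its right end.
Sorted: [6,9] [11,12] [12,14] [13,15] [18,20]
{[6,9]} hit by 9; {[11,12],[12,14]} hit by 12; {[13,15]} hit by 15; {[18,20]} hit by 20.
Points: 9, 12, 15, 20 (4 total).

4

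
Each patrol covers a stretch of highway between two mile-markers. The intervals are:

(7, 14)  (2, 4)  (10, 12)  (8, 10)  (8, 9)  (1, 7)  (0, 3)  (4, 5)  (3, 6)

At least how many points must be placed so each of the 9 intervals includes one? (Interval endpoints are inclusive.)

Sort by right endpoint; whenever an interval is uncovered, place a point at its right end.
By right end: [0,3]  [2,4]  [4,5]  [3,6]  [1,7]  [8,9]  [8,10]  [10,12]  [7,14]
[0,3] uncovered → point at 3; [4,5] uncovered → point at 5; [8,9] uncovered → point at 9; [10,12] uncovered → point at 12.
Points: 3, 5, 9, 12 (4 total).

4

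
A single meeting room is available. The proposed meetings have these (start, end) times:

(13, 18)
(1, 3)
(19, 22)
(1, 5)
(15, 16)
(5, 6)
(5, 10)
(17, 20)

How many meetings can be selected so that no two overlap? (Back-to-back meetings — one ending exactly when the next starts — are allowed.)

Greedy by earliest finish: after sorting by end time, pick each interval compatible with the last pick.
By end time: (1,3), (1,5), (5,6), (5,10), (15,16), (13,18), (17,20), (19,22).
Pick (1,3); next start ≥ 3 → (5,6); next start ≥ 6 → (15,16); next start ≥ 16 → (17,20).
Selected 4 meetings.

4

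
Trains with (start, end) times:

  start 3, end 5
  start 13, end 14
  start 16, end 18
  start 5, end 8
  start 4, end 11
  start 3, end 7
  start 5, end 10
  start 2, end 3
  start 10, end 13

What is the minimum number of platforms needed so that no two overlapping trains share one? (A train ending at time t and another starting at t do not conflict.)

4

The answer is the maximum number of intervals overlapping at any instant.
Events (time:±→running): 2:+→1 3:-→0 3:+→1 3:+→2 4:+→3 5:-→2 5:+→3 5:+→4 … peak 4.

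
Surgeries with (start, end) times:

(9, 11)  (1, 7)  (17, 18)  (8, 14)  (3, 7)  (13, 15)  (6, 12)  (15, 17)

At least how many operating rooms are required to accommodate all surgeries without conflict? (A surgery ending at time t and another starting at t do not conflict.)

3

Count concurrent intervals with a sweep; the peak is the room count.
starts: [1, 3, 6, 8, 9, 13, 15, 17]
ends:   [7, 7, 11, 12, 14, 15, 17, 18]
s1→1 s3→2 s6→3  — peak 3.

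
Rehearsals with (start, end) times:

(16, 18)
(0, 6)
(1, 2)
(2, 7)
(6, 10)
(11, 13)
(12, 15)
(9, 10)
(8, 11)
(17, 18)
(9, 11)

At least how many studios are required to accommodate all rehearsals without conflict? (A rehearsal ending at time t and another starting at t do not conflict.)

4

The answer is the maximum number of intervals overlapping at any instant.
Events (time:±→running): 0:+→1 1:+→2 2:-→1 2:+→2 6:-→1 6:+→2 7:-→1 8:+→2 9:+→3 9:+→4 … peak 4.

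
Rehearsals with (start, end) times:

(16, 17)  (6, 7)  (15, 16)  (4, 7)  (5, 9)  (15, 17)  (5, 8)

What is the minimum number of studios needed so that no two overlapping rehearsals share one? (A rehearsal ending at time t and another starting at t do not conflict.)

The answer is the maximum number of intervals overlapping at any instant.
Events (time:±→running): 4:+→1 5:+→2 5:+→3 6:+→4 … peak 4.

4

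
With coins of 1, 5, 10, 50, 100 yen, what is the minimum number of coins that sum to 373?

9

373 − 3×100→73 − 1×50→23 − 2×10→3 − 3×1→0
Total coins = 3 + 1 + 2 + 3 = 9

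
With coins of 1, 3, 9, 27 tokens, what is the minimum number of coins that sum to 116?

8

116 = 4×27 + 2×3 + 2×1
Total coins = 4 + 2 + 2 = 8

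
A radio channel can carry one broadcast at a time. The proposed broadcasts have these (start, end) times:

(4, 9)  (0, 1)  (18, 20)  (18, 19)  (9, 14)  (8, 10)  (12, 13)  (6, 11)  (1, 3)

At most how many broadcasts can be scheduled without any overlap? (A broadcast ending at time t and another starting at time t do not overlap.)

Order by finish time; keep every interval that doesn't clash with the previous kept one.
By end time: (0,1), (1,3), (4,9), (8,10), (6,11), (12,13), (9,14), (18,19), (18,20).
Pick (0,1); next start ≥ 1 → (1,3); next start ≥ 3 → (4,9); next start ≥ 9 → (12,13); next start ≥ 13 → (18,19).
Selected 5 broadcasts.

5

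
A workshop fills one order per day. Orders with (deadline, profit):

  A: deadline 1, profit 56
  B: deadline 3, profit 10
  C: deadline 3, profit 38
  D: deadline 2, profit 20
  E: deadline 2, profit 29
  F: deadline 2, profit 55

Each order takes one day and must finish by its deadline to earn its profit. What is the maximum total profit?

Sort by profit descending; place each in the latest free slot ≤ its deadline.
By profit: A(d1,56), F(d2,55), C(d3,38), E(d2,29), D(d2,20), B(d3,10)
A→slot 1; F→slot 2; C→slot 3; E skipped; D skipped; B skipped.
Profit = 56 + 55 + 38 = 149

149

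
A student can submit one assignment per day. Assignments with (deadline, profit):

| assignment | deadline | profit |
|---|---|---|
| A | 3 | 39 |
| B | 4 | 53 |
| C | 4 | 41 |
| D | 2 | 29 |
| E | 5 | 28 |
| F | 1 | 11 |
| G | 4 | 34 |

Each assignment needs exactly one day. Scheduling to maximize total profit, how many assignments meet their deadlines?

Sort by profit descending; place each in the latest free slot ≤ its deadline.
By profit: B(d4,53), C(d4,41), A(d3,39), G(d4,34), D(d2,29), E(d5,28), F(d1,11)
B→slot 4; C→slot 3; A→slot 2; G→slot 1; D skipped; E→slot 5; F skipped.
5 of 7 scheduled.

5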